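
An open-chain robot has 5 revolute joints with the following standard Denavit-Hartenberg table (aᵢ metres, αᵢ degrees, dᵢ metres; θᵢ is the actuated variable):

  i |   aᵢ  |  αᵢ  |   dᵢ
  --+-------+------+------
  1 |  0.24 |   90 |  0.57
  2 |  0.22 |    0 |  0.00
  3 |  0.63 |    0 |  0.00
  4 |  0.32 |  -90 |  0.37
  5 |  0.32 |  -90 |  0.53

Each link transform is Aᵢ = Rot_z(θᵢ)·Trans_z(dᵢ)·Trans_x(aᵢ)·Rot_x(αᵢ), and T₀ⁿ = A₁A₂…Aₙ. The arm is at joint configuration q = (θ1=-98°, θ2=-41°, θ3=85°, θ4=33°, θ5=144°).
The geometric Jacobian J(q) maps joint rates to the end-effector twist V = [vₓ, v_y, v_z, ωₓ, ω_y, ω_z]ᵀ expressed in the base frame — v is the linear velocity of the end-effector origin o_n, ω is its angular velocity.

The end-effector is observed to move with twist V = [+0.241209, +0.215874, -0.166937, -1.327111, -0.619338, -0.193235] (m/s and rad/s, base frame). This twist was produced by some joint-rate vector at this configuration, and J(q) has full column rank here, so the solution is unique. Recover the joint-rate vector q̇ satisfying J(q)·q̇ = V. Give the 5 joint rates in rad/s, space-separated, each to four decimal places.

-0.0090 0.7520 -0.3650 0.8410 -0.8190

o_n = [-0.2298, -0.3278, 1.0421]
J₁: ẑ×o_n = [0.3278, -0.2298, 0.0000], ω = ẑ
J2: z=[-0.9903, 0.1392, 0.0000] o=[-0.0334, -0.2377, 0.5700] → [0.0657, 0.4675, 0.1166, -0.9903, 0.1392, 0.0000]
J3: z=[-0.9903, 0.1392, 0.0000] o=[-0.0565, -0.4021, 0.4257] → [0.0858, 0.6104, -0.0495, -0.9903, 0.1392, 0.0000]
J4: z=[-0.9903, 0.1392, 0.0000] o=[-0.1196, -0.8509, 0.8633] → [0.0249, 0.1770, -0.5027, -0.9903, 0.1392, 0.0000]
J5: z=[0.1356, 0.9649, 0.2250] o=[-0.4960, -0.8706, 1.1751] → [-0.2505, 0.0779, -0.1833, 0.1356, 0.9649, 0.2250]
q̇ = J⁺·V = [-0.0090, 0.7520, -0.3650, 0.8410, -0.8190]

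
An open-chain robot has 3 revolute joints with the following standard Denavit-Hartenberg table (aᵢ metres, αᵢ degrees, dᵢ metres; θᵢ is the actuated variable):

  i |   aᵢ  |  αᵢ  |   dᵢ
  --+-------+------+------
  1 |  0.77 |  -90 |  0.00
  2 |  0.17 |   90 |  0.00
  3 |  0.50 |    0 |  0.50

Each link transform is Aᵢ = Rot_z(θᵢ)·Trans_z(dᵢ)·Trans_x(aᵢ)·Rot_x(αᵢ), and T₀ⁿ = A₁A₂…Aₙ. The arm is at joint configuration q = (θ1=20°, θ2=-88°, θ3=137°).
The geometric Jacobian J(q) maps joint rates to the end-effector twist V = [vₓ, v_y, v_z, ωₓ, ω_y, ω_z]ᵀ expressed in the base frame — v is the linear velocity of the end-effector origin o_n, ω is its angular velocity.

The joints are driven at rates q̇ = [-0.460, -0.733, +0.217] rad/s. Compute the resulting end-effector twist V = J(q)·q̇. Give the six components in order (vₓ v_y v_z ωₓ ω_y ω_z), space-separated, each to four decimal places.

o_n = [0.1310, 0.4105, -0.1781]
J₁: ẑ×o_n = [-0.4105, 0.1310, 0.0000], ω = ẑ
J2: z=[-0.3420, 0.9397, 0.0000] o=[0.7236, 0.2634, 0.0000] → [-0.1674, -0.0609, 0.5065, -0.3420, 0.9397, 0.0000]
J3: z=[-0.9391, -0.3418, 0.0349] o=[0.7291, 0.2654, 0.1699] → [0.1139, -0.3477, -0.3408, -0.9391, -0.3418, 0.0349]
V = J·q̇ = [0.3362, -0.0910, -0.4452, 0.0469, -0.7630, -0.4524]

0.3362 -0.0910 -0.4452 0.0469 -0.7630 -0.4524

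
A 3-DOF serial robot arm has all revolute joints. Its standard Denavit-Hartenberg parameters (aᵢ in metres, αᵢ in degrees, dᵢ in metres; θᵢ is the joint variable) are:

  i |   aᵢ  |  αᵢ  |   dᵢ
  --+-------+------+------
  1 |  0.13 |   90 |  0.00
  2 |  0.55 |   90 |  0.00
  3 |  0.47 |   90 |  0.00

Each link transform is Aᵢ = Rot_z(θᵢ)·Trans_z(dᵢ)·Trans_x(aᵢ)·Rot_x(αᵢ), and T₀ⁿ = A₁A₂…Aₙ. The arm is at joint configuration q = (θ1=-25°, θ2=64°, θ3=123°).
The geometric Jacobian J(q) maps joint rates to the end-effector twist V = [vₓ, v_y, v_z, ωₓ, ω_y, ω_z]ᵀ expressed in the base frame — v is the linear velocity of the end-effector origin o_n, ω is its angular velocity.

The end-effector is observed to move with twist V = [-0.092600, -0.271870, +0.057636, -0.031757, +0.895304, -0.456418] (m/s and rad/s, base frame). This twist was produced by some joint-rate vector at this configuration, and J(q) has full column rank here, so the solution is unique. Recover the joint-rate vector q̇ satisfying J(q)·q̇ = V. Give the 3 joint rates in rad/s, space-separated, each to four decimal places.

o_n = [0.0680, -0.4667, 0.2643]
J₁: ẑ×o_n = [0.4667, 0.0680, -0.0000], ω = ẑ
J2: z=[-0.4226, -0.9063, 0.0000] o=[0.1178, -0.0549, 0.0000] → [-0.2395, 0.1117, 0.1289, -0.4226, -0.9063, 0.0000]
J3: z=[0.8146, -0.3798, -0.4384] o=[0.3363, -0.1568, 0.4943] → [-0.0484, 0.3050, -0.3543, 0.8146, -0.3798, -0.4384]
q̇ = J⁺·V = [-0.6550, -0.7980, -0.4530]

-0.6550 -0.7980 -0.4530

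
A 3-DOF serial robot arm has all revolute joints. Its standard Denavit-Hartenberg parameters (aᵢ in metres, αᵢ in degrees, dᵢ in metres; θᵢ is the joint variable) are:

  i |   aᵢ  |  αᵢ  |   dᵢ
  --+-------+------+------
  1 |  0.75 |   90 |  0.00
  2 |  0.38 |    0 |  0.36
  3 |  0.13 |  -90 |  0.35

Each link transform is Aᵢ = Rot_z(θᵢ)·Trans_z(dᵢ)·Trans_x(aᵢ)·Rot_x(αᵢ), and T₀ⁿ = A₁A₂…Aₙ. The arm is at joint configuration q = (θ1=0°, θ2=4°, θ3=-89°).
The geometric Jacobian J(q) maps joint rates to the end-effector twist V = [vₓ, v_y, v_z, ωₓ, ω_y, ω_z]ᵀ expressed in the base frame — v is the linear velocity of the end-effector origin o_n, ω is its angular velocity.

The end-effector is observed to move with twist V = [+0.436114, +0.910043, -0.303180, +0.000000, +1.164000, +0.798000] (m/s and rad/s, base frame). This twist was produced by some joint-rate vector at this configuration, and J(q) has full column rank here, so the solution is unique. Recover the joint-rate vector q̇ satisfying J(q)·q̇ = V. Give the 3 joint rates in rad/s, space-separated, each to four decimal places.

0.7980 -0.7650 -0.3990

o_n = [1.1404, -0.7100, -0.1030]
J₁: ẑ×o_n = [0.7100, 1.1404, -0.0000], ω = ẑ
J2: z=[0.0000, -1.0000, 0.0000] o=[0.7500, 0.0000, 0.0000] → [0.1030, 0.0000, 0.3904, 0.0000, -1.0000, 0.0000]
J3: z=[0.0000, -1.0000, 0.0000] o=[1.1291, -0.3600, 0.0265] → [0.1295, 0.0000, 0.0113, 0.0000, -1.0000, 0.0000]
q̇ = J⁺·V = [0.7980, -0.7650, -0.3990]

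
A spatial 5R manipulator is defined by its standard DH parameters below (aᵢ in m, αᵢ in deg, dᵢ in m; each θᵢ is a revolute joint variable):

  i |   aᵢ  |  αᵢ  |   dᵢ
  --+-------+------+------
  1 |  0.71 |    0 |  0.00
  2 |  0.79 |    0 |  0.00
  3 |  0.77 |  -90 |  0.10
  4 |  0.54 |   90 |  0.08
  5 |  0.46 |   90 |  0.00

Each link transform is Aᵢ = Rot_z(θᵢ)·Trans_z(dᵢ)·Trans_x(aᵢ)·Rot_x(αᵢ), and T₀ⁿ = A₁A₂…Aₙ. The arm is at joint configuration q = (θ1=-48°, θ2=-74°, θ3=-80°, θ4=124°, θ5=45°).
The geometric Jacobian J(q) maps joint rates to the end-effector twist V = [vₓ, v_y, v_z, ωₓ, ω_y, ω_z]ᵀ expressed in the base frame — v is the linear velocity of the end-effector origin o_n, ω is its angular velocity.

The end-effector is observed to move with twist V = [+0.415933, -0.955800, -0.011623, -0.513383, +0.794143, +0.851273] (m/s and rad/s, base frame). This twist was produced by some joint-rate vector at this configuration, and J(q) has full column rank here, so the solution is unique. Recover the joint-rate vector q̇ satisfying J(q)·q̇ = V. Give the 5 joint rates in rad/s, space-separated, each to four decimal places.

o_n = [-0.3607, -1.4662, -0.6173]
J₁: ẑ×o_n = [1.4662, -0.3607, 0.0000], ω = ẑ
J2: z=[0.0000, 0.0000, 1.0000] o=[0.4751, -0.5276, 0.0000] → [0.9385, -0.8358, 0.0000, 0.0000, 0.0000, 1.0000]
J3: z=[0.0000, 0.0000, 1.0000] o=[0.0564, -1.1976, 0.0000] → [0.2686, -0.4171, 0.0000, 0.0000, 0.0000, 1.0000]
J4: z=[-0.3746, -0.9272, 0.0000] o=[-0.6575, -0.9091, 0.1000] → [0.6651, -0.2687, 0.4839, -0.3746, -0.9272, 0.0000]
J5: z=[-0.7687, 0.3106, -0.5592] o=[-0.4075, -1.0964, -0.3477] → [-0.2905, -0.2334, 0.2697, -0.7687, 0.3106, -0.5592]
q̇ = J⁺·V = [0.1410, 0.7630, 0.4690, -0.5440, 0.9330]

0.1410 0.7630 0.4690 -0.5440 0.9330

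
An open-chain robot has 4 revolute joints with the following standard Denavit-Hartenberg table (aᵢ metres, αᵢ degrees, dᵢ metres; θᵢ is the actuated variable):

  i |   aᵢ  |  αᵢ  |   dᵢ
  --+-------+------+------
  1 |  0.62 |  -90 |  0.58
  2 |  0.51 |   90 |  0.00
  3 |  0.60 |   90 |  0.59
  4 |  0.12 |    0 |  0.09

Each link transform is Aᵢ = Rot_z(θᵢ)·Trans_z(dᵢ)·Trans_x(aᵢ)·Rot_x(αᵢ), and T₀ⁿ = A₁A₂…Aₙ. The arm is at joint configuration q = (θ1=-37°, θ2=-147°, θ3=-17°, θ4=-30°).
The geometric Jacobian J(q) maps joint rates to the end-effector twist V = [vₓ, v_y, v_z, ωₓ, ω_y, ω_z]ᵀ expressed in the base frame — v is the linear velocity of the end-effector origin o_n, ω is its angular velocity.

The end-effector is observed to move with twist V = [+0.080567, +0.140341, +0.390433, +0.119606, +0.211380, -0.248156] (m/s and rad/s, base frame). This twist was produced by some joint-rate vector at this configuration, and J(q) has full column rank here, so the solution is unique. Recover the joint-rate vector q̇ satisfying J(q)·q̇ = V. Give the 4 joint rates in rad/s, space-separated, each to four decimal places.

o_n = [-0.6859, 0.1514, 0.7656]
J₁: ẑ×o_n = [-0.1514, -0.6859, 0.0000], ω = ẑ
J2: z=[0.6018, 0.7986, 0.0000] o=[0.4952, -0.3731, 0.5800] → [0.1482, -0.1117, 1.2589, 0.6018, 0.7986, 0.0000]
J3: z=[-0.4350, 0.3278, -0.8387] o=[0.1536, -0.1157, 0.8578] → [0.1938, 0.6639, 0.1590, -0.4350, 0.3278, -0.8387]
J4: z=[-0.3797, -0.9113, -0.1592] o=[-0.5930, 0.2272, 0.6755] → [-0.0942, 0.0490, -0.0559, -0.3797, -0.9113, -0.1592]
q̇ = J⁺·V = [-0.1650, 0.3020, 0.0870, 0.0640]

-0.1650 0.3020 0.0870 0.0640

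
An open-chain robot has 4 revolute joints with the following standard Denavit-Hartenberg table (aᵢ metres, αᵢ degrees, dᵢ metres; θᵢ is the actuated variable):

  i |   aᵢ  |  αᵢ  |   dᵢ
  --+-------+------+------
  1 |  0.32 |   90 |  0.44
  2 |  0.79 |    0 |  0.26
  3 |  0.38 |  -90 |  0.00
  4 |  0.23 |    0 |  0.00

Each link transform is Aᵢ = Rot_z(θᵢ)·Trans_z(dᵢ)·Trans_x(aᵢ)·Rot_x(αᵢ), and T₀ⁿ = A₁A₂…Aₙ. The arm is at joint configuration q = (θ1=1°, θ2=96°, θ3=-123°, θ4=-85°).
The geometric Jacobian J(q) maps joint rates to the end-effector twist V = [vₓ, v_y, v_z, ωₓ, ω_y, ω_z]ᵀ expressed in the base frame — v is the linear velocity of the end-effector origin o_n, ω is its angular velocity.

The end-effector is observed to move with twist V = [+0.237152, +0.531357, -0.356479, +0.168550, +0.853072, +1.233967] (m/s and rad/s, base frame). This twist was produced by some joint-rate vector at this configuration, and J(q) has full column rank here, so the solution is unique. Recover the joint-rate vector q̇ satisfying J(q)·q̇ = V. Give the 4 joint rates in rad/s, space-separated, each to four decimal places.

0.8740 0.1390 -0.9890 0.4040

o_n = [0.6023, -0.4787, 1.0441]
J₁: ẑ×o_n = [0.4787, 0.6023, -0.0000], ω = ẑ
J2: z=[0.0175, -0.9998, 0.0000] o=[0.3200, 0.0056, 0.4400] → [-0.6040, -0.0105, 0.2739, 0.0175, -0.9998, 0.0000]
J3: z=[0.0175, -0.9998, 0.0000] o=[0.2419, -0.2558, 1.2257] → [0.1816, 0.0032, 0.3564, 0.0175, -0.9998, 0.0000]
J4: z=[0.4539, 0.0079, 0.8910] o=[0.5805, -0.2499, 1.0532] → [0.2038, 0.0236, -0.1040, 0.4539, 0.0079, 0.8910]
q̇ = J⁺·V = [0.8740, 0.1390, -0.9890, 0.4040]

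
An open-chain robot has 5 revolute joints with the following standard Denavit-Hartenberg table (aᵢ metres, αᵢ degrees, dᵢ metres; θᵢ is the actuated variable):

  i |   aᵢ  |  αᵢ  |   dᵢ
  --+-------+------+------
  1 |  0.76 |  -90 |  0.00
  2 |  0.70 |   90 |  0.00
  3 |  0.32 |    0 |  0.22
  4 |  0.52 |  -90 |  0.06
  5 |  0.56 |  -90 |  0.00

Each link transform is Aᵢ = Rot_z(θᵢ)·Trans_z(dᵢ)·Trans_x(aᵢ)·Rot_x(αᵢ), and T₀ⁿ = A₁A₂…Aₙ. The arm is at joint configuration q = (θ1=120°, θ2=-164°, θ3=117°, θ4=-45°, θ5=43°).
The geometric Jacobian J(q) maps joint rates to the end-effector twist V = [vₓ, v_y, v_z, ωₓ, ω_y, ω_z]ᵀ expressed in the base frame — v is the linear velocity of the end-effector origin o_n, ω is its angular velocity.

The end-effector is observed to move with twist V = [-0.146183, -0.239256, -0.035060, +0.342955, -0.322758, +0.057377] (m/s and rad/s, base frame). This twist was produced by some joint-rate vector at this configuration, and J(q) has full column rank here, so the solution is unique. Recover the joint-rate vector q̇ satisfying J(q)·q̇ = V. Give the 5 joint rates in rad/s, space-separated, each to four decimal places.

o_n = [-1.0019, -0.6030, 0.3300]
J₁: ẑ×o_n = [0.6030, -1.0019, 0.0000], ω = ẑ
J2: z=[-0.8660, -0.5000, 0.0000] o=[-0.3800, 0.6582, 0.0000] → [-0.1650, 0.2858, 0.7813, -0.8660, -0.5000, 0.0000]
J3: z=[0.1378, -0.2387, -0.9613] o=[-0.0436, 0.0754, 0.1929] → [-0.6849, 0.9023, -0.3223, 0.1378, -0.2387, -0.9613]
J4: z=[0.1378, -0.2387, -0.9613] o=[-0.3300, 0.0013, -0.0586] → [-0.6737, 0.5923, -0.2437, 0.1378, -0.2387, -0.9613]
J5: z=[-0.7247, 0.6372, -0.2621] o=[-0.6728, -0.3941, -0.0720] → [0.2014, 0.3776, 0.3612, -0.7247, 0.6372, -0.2621]
q̇ = J⁺·V = [-0.4090, 0.0470, -0.7980, 0.4740, -0.5910]

-0.4090 0.0470 -0.7980 0.4740 -0.5910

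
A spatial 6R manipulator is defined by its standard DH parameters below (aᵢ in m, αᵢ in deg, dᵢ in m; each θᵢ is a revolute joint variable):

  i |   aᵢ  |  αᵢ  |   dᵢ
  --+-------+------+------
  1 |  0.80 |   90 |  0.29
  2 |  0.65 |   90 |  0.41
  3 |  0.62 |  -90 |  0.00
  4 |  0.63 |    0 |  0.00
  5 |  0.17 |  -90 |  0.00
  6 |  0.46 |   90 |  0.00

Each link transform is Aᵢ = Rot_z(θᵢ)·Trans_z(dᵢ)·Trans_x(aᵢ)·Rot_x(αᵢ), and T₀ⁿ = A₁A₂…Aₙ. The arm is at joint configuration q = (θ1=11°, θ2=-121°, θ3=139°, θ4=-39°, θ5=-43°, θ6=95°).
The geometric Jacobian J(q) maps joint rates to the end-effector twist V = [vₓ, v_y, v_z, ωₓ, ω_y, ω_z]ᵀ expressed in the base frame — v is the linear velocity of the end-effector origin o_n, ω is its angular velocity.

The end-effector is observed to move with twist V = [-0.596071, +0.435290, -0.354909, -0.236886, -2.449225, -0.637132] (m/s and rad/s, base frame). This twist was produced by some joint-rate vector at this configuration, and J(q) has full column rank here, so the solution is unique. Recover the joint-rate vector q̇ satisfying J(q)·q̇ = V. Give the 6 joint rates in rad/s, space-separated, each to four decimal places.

o_n = [0.5785, -1.4112, 0.4751]
J₁: ẑ×o_n = [1.4112, 0.5785, -0.0000], ω = ẑ
J2: z=[0.1908, -0.9816, 0.0000] o=[0.7853, 0.1526, 0.2900] → [-0.1817, -0.0353, -0.5014, 0.1908, -0.9816, 0.0000]
J3: z=[-0.8414, -0.1636, 0.5150] o=[0.5349, -0.3137, -0.2672] → [0.4439, 0.6470, 0.9306, -0.8414, -0.1636, 0.5150]
J4: z=[0.1877, 0.8053, 0.5624] o=[0.8491, -0.6670, 0.1339] → [0.6933, -0.2162, 0.0782, 0.1877, 0.8053, 0.5624]
J5: z=[0.1877, 0.8053, 0.5624] o=[0.7636, -1.0108, 0.6549] → [0.0804, -0.0703, 0.0739, 0.1877, 0.8053, 0.5624]
J6: z=[0.6189, -0.5415, 0.5689] o=[0.6339, -1.0519, 0.7569] → [0.3570, 0.1428, -0.2524, 0.6189, -0.5415, 0.5689]
q̇ = J⁺·V = [-0.0330, 0.9230, 0.3280, -0.8070, -0.8530, 0.2820]

-0.0330 0.9230 0.3280 -0.8070 -0.8530 0.2820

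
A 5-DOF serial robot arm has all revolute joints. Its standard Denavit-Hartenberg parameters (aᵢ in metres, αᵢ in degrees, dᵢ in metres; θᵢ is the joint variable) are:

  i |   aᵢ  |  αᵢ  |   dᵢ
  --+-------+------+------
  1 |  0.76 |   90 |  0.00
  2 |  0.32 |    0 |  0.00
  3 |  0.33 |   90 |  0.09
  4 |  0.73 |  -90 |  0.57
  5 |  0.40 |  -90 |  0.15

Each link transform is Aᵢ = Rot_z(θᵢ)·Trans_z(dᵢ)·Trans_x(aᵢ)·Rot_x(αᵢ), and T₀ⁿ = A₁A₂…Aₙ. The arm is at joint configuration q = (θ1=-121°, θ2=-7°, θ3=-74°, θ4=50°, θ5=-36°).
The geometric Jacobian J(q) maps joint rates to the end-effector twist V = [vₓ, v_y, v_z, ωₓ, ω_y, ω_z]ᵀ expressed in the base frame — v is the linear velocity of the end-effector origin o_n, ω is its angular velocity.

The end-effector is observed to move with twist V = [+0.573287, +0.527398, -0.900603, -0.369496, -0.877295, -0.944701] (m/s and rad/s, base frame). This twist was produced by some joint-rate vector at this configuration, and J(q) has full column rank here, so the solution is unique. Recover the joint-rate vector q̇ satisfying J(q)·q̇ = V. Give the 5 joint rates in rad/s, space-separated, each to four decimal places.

-0.8380 -0.2110 0.2880 -0.9140 -0.3300

o_n = [-1.0690, 0.1500, -1.0463]
J₁: ẑ×o_n = [-0.1500, -1.0690, 0.0000], ω = ẑ
J2: z=[-0.8572, 0.5150, 0.0000] o=[-0.3914, -0.6514, 0.0000] → [-0.5389, -0.8969, -0.3380, -0.8572, 0.5150, 0.0000]
J3: z=[-0.8572, 0.5150, 0.0000] o=[-0.5550, -0.9237, -0.0390] → [-0.5188, -0.8634, -0.6556, -0.8572, 0.5150, 0.0000]
J4: z=[0.5087, 0.8466, -0.1564] o=[-0.6587, -0.9216, -0.3649] → [-0.4092, 0.4108, 0.8924, 0.5087, 0.8466, -0.1564]
J5: z=[-0.4893, 0.4338, 0.7566] o=[-0.8859, -0.2139, -0.9176] → [-0.3312, -0.2015, -0.0986, -0.4893, 0.4338, 0.7566]
q̇ = J⁺·V = [-0.8380, -0.2110, 0.2880, -0.9140, -0.3300]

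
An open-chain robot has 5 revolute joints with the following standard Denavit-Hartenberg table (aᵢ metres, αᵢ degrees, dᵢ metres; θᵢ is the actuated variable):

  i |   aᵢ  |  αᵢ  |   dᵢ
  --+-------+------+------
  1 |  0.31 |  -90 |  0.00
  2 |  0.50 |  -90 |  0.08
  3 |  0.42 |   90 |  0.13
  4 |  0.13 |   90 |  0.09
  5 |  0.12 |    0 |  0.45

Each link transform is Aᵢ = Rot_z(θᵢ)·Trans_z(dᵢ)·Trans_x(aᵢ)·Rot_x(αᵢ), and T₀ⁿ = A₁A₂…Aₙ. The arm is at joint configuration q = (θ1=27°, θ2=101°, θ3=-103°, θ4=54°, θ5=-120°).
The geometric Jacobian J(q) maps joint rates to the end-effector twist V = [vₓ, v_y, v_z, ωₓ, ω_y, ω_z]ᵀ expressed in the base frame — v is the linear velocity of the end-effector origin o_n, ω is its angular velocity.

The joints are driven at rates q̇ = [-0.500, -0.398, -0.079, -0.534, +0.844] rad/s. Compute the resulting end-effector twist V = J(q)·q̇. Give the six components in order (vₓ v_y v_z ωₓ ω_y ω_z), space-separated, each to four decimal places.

0.7428 0.1293 -0.0212 0.2648 0.5697 -0.9697

o_n = [-0.1142, 0.9375, -0.3368]
J₁: ẑ×o_n = [-0.9375, -0.1142, 0.0000], ω = ẑ
J2: z=[-0.4540, 0.8910, 0.0000] o=[0.2762, 0.1407, 0.0000] → [-0.3001, -0.1529, -0.0139, -0.4540, 0.8910, 0.0000]
J3: z=[-0.8746, -0.4456, 0.1908] o=[0.1549, 0.1687, -0.4908] → [-0.2153, 0.0834, -0.7924, -0.8746, -0.4456, 0.1908]
J4: z=[0.2678, -0.1160, 0.9565] o=[-0.1285, 0.4836, -0.3733] → [-0.4384, 0.0039, 0.1232, 0.2678, -0.1160, 0.9565]
J5: z=[0.1872, 0.9801, 0.0665] o=[-0.2273, 0.4941, -0.2502] → [-0.1143, 0.0237, -0.0279, 0.1872, 0.9801, 0.0665]
V = J·q̇ = [0.7428, 0.1293, -0.0212, 0.2648, 0.5697, -0.9697]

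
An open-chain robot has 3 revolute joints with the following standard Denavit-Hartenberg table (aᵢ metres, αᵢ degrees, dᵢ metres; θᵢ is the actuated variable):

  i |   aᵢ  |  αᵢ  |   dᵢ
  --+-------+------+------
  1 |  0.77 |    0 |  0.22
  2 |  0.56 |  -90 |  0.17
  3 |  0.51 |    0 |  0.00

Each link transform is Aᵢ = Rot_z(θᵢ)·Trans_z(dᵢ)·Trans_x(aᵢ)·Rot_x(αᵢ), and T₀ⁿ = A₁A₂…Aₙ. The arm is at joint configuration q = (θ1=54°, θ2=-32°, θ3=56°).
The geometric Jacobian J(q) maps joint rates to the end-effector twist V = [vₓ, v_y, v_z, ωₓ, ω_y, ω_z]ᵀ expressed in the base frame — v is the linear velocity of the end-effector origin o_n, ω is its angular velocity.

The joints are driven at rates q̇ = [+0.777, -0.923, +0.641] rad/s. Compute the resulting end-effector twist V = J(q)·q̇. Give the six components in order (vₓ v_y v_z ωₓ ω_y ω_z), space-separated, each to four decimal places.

-0.6891 0.1357 -0.1828 -0.2401 0.5943 -0.1460

o_n = [1.2362, 0.9396, -0.0328]
J₁: ẑ×o_n = [-0.9396, 1.2362, 0.0000], ω = ẑ
J2: z=[0.0000, 0.0000, 1.0000] o=[0.4526, 0.6229, 0.2200] → [-0.3166, 0.7836, 0.0000, 0.0000, 0.0000, 1.0000]
J3: z=[-0.3746, 0.9272, 0.0000] o=[0.9718, 0.8327, 0.3900] → [-0.3920, -0.1584, -0.2852, -0.3746, 0.9272, 0.0000]
V = J·q̇ = [-0.6891, 0.1357, -0.1828, -0.2401, 0.5943, -0.1460]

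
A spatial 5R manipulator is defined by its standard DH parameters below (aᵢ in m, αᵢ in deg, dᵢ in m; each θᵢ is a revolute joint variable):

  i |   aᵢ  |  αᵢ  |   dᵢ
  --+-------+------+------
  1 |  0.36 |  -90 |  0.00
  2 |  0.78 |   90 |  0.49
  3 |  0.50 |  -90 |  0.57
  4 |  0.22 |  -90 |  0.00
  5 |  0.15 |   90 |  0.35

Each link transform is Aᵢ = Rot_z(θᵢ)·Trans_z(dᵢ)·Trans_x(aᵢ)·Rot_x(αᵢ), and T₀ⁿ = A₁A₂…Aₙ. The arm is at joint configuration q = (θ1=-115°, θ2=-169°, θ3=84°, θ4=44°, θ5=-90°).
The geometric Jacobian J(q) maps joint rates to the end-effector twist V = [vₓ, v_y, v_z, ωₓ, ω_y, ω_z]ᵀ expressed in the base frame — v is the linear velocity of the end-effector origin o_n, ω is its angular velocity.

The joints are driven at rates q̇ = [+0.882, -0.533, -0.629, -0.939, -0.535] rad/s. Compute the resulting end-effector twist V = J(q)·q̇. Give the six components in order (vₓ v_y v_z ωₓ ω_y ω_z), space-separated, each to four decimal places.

o_n = [0.9734, -0.0860, -0.0337]
J₁: ẑ×o_n = [0.0860, 0.9734, -0.0000], ω = ẑ
J2: z=[0.9063, -0.4226, 0.0000] o=[-0.1521, -0.3263, 0.0000] → [0.0143, 0.0306, 0.6934, 0.9063, -0.4226, 0.0000]
J3: z=[0.0806, 0.1729, -0.9816] o=[0.6155, 0.1606, 0.1488] → [-0.2737, -0.3365, -0.0818, 0.0806, 0.1729, -0.9816]
J4: z=[-0.3178, -0.9290, -0.1898] o=[1.1339, 0.0955, -0.4007] → [-0.3754, 0.1471, -0.0914, -0.3178, -0.9290, -0.1898]
J5: z=[-0.7143, 0.1030, 0.6923] o=[1.2710, 0.0173, -0.2476] → [0.0935, -0.0533, 0.1044, -0.7143, 0.1030, 0.6923]
V = J·q̇ = [0.5429, 0.9443, -0.2882, 0.1468, 0.9337, 1.3073]

0.5429 0.9443 -0.2882 0.1468 0.9337 1.3073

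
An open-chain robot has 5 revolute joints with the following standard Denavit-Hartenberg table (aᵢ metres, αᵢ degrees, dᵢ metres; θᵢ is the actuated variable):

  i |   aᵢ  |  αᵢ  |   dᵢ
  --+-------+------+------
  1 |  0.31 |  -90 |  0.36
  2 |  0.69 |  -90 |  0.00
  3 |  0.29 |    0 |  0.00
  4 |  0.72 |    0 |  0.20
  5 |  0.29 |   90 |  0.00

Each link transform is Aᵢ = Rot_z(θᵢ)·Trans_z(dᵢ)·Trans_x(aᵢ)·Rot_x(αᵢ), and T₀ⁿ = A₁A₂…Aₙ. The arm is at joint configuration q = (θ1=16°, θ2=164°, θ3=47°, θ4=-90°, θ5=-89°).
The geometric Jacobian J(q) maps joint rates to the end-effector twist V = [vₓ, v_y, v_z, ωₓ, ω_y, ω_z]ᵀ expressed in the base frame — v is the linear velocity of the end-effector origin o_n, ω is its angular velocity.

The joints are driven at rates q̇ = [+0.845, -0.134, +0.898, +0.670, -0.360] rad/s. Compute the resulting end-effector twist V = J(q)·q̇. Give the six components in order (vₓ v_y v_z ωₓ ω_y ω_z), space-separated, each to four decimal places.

o_n = [-1.0189, 0.2222, 0.2159]
J₁: ẑ×o_n = [-0.2222, -1.0189, 0.0000], ω = ẑ
J2: z=[-0.2756, 0.9613, 0.0000] o=[0.2980, 0.0854, 0.3600] → [-0.1385, -0.0397, 1.2282, -0.2756, 0.9613, 0.0000]
J3: z=[-0.2650, -0.0760, 0.9613] o=[-0.3396, -0.0974, 0.1698] → [-0.3107, -0.6408, -0.1363, -0.2650, -0.0760, 0.9613]
J4: z=[-0.2650, -0.0760, 0.9613] o=[-0.4639, -0.3537, 0.1153] → [-0.5612, -0.5069, -0.1948, -0.2650, -0.0760, 0.9613]
J5: z=[-0.2650, -0.0760, 0.9613] o=[-1.1388, -0.0364, 0.1624] → [-0.2526, 0.1294, -0.0594, -0.2650, -0.0760, 0.9613]
V = J·q̇ = [-0.7333, -1.8172, -0.3961, -0.2831, -0.2206, 2.0062]

-0.7333 -1.8172 -0.3961 -0.2831 -0.2206 2.0062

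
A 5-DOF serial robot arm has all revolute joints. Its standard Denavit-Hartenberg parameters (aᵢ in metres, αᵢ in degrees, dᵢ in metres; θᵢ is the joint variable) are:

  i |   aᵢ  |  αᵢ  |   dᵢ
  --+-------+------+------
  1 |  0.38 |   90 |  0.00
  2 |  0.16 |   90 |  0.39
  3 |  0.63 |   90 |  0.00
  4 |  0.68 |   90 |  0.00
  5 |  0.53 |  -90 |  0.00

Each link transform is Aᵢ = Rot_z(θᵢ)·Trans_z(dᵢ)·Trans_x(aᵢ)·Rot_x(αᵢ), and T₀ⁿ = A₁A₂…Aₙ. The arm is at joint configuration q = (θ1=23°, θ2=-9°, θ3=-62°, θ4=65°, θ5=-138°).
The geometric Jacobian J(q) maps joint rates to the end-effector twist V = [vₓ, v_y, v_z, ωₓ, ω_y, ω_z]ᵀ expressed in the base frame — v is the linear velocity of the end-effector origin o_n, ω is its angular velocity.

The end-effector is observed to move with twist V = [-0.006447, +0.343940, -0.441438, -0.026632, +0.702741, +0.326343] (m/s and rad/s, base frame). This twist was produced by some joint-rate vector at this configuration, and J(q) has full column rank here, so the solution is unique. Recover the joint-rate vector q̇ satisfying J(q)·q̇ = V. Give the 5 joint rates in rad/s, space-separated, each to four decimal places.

o_n = [1.0215, 0.5493, -0.3853]
J₁: ẑ×o_n = [-0.5493, 1.0215, 0.0000], ω = ẑ
J2: z=[0.3907, -0.9205, 0.0000] o=[0.3498, 0.1485, 0.0000] → [0.3547, 0.1505, 0.7749, 0.3907, -0.9205, 0.0000]
J3: z=[-0.1440, -0.0611, -0.9877] o=[0.6476, -0.1488, -0.0250] → [0.7115, -0.4211, -0.0777, -0.1440, -0.0611, -0.9877]
J4: z=[-0.9862, 0.0914, 0.1381] o=[0.6992, 0.4774, -0.0713] → [-0.0386, -0.2651, -0.1004, -0.9862, 0.0914, 0.1381]
J5: z=[0.1350, 0.9266, 0.3509] o=[0.6340, 0.7254, -0.7011] → [0.3544, 0.0933, -0.3829, 0.1350, 0.9266, 0.3509]
q̇ = J⁺·V = [0.4280, -0.3290, 0.2540, -0.0780, 0.4560]

0.4280 -0.3290 0.2540 -0.0780 0.4560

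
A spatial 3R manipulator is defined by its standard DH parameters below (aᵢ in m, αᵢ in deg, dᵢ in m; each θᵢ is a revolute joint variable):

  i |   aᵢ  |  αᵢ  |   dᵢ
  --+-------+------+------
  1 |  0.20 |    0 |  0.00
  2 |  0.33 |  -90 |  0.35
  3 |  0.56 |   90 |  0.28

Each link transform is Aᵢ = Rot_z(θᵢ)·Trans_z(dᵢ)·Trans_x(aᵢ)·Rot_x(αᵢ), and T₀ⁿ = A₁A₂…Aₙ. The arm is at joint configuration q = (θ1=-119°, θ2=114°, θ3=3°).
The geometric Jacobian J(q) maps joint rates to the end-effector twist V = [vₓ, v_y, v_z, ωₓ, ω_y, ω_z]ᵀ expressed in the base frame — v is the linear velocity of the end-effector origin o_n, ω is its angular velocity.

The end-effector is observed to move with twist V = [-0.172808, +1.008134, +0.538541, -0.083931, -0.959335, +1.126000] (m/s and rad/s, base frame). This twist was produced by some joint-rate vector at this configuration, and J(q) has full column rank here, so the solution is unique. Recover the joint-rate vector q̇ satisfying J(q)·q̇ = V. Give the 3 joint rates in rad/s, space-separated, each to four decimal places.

0.1480 0.9780 -0.9630

o_n = [0.8133, 0.0265, 0.3207]
J₁: ẑ×o_n = [-0.0265, 0.8133, 0.0000], ω = ẑ
J2: z=[0.0000, 0.0000, 1.0000] o=[-0.0970, -0.1749, 0.0000] → [-0.2014, 0.9103, 0.0000, 0.0000, 0.0000, 1.0000]
J3: z=[0.0872, 0.9962, 0.0000] o=[0.2318, -0.2037, 0.3500] → [-0.0292, 0.0026, -0.5592, 0.0872, 0.9962, 0.0000]
q̇ = J⁺·V = [0.1480, 0.9780, -0.9630]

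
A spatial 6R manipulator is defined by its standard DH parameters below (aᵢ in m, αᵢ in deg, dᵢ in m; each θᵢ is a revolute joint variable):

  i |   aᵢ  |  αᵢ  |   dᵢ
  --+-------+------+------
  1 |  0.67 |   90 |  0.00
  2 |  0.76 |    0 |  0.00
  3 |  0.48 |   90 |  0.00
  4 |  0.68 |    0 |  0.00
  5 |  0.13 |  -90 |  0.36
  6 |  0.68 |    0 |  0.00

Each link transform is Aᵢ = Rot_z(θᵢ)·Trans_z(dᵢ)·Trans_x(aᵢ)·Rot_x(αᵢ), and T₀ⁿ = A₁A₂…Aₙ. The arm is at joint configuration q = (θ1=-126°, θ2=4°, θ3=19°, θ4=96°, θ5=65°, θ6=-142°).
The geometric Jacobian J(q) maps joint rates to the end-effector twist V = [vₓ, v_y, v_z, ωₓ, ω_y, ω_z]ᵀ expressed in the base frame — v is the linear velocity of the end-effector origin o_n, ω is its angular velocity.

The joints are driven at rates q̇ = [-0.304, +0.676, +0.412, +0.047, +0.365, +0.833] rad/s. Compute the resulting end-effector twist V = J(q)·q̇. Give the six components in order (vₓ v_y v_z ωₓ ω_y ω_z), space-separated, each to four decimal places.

-0.9009 0.4898 1.1065 -0.1909 0.2483 -0.7892

o_n = [-1.8874, -1.6720, -0.3540]
J₁: ẑ×o_n = [1.6720, -1.8874, 0.0000], ω = ẑ
J2: z=[-0.8090, 0.5878, 0.0000] o=[-0.3938, -0.5420, 0.0000] → [-0.2081, -0.2864, 1.7920, -0.8090, 0.5878, 0.0000]
J3: z=[-0.8090, 0.5878, 0.0000] o=[-0.8394, -1.1554, 0.0530] → [-0.2392, -0.3293, 1.0339, -0.8090, 0.5878, 0.0000]
J4: z=[-0.2297, -0.3161, -0.9205] o=[-1.0992, -1.5129, 0.2406] → [0.0415, 0.5890, -0.2126, -0.2297, -0.3161, -0.9205]
J5: z=[-0.2297, -0.3161, -0.9205] o=[-1.6078, -1.0624, 0.2128] → [-0.3819, 0.1272, 0.0516, -0.2297, -0.3161, -0.9205]
J6: z=[0.9411, -0.3133, -0.1272] o=[-1.6582, -1.0598, -0.1666] → [-0.0192, 0.2055, -0.6479, 0.9411, -0.3133, -0.1272]
V = J·q̇ = [-0.9009, 0.4898, 1.1065, -0.1909, 0.2483, -0.7892]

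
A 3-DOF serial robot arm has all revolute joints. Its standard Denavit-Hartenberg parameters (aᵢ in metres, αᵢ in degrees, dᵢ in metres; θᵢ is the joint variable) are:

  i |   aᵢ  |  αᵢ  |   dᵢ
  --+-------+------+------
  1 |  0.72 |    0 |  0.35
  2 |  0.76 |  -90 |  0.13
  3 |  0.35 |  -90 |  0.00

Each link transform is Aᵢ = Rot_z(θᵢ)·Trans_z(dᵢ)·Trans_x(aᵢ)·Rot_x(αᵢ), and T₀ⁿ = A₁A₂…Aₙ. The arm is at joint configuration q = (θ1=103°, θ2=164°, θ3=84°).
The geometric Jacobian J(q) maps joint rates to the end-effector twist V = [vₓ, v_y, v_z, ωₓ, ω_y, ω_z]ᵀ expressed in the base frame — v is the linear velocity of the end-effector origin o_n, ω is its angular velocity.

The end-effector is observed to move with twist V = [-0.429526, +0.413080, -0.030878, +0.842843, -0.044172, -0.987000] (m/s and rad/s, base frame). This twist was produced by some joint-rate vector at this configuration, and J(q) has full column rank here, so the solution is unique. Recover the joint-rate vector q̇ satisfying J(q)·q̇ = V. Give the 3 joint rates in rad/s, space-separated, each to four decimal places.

o_n = [-0.2037, -0.0939, 0.1319]
J₁: ẑ×o_n = [0.0939, -0.2037, 0.0000], ω = ẑ
J2: z=[0.0000, 0.0000, 1.0000] o=[-0.1620, 0.7015, 0.3500] → [0.7955, -0.0417, 0.0000, 0.0000, 0.0000, 1.0000]
J3: z=[0.9986, -0.0523, 0.0000] o=[-0.2017, -0.0574, 0.4800] → [0.0182, 0.3476, -0.0366, 0.9986, -0.0523, 0.0000]
q̇ = J⁺·V = [-0.4850, -0.5020, 0.8440]

-0.4850 -0.5020 0.8440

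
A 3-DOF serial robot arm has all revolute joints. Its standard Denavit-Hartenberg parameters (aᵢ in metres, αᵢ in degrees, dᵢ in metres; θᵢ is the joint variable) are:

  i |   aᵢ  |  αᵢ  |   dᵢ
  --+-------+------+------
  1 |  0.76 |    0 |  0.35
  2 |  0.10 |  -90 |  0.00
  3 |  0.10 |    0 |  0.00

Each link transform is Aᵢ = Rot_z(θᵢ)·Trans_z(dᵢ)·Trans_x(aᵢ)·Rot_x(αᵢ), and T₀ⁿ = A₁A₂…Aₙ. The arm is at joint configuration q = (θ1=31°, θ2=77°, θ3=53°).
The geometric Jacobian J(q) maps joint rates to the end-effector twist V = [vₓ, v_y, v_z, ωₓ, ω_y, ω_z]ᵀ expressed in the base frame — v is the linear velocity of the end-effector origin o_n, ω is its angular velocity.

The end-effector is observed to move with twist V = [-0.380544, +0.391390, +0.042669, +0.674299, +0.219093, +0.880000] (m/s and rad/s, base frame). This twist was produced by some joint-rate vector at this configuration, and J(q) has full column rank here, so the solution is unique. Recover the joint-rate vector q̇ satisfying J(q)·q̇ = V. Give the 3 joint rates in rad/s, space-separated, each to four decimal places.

o_n = [0.6019, 0.5438, 0.2701]
J₁: ẑ×o_n = [-0.5438, 0.6019, 0.0000], ω = ẑ
J2: z=[0.0000, 0.0000, 1.0000] o=[0.6514, 0.3914, 0.3500] → [-0.1523, -0.0495, 0.0000, 0.0000, 0.0000, 1.0000]
J3: z=[-0.9511, -0.3090, 0.0000] o=[0.6205, 0.4865, 0.3500] → [0.0247, -0.0760, -0.0602, -0.9511, -0.3090, 0.0000]
q̇ = J⁺·V = [0.5850, 0.2950, -0.7090]

0.5850 0.2950 -0.7090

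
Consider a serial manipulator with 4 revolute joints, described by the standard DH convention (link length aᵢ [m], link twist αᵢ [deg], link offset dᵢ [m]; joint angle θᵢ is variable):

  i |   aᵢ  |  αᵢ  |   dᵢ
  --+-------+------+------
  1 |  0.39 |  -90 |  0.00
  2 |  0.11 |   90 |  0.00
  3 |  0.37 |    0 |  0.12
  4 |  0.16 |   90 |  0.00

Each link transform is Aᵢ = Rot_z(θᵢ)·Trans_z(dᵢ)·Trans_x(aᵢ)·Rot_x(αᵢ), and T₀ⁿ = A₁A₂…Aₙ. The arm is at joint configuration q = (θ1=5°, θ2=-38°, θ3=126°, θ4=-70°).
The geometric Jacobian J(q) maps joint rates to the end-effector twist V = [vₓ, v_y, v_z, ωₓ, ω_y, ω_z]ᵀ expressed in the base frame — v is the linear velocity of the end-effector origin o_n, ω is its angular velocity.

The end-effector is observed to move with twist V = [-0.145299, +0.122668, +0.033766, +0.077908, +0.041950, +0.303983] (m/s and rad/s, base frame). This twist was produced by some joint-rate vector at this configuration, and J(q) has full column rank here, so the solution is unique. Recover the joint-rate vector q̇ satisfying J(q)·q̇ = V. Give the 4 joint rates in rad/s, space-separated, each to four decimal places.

o_n = [0.2631, 0.4567, 0.0835]
J₁: ẑ×o_n = [-0.4567, 0.2631, 0.0000], ω = ẑ
J2: z=[-0.0872, 0.9962, 0.0000] o=[0.3885, 0.0340, 0.0000] → [0.0832, 0.0073, 0.0881, -0.0872, 0.9962, 0.0000]
J3: z=[-0.6133, -0.0537, 0.7880] o=[0.4749, 0.0415, 0.0677] → [-0.3280, -0.1572, -0.2660, -0.6133, -0.0537, 0.7880]
J4: z=[-0.6133, -0.0537, 0.7880] o=[0.2045, 0.3184, 0.0284] → [-0.1119, 0.0800, -0.0817, -0.6133, -0.0537, 0.7880]
q̇ = J⁺·V = [0.4080, 0.0350, -0.1080, -0.0240]

0.4080 0.0350 -0.1080 -0.0240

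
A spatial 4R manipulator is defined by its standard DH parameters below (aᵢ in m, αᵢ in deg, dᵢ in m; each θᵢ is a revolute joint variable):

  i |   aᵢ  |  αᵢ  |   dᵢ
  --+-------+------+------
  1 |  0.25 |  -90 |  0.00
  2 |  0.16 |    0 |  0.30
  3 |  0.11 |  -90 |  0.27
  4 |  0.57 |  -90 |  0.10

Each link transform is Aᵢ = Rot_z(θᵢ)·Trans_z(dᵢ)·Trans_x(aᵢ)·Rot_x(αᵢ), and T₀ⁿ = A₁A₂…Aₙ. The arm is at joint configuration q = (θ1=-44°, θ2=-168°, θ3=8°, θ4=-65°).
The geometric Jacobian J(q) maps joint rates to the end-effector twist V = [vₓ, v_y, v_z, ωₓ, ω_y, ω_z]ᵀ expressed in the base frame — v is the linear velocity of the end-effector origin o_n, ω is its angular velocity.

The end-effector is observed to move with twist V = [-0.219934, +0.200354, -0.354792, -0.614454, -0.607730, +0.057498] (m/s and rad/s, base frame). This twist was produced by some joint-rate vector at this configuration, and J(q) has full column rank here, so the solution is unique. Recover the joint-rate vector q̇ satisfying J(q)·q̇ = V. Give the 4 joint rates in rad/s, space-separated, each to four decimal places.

o_n = [0.6095, 0.9220, 0.2472]
J₁: ẑ×o_n = [-0.9220, 0.6095, 0.0000], ω = ẑ
J2: z=[0.6947, 0.7193, 0.0000] o=[0.1798, -0.1737, 0.0000] → [0.1779, -0.1718, 0.4520, 0.6947, 0.7193, 0.0000]
J3: z=[0.6947, 0.7193, 0.0000] o=[0.2757, 0.1509, 0.0333] → [0.1539, -0.1486, 0.2955, 0.6947, 0.7193, 0.0000]
J4: z=[0.2460, -0.2376, 0.9397] o=[0.3889, 0.4169, 0.0709] → [-0.5165, 0.1639, 0.1767, 0.2460, -0.2376, 0.9397]
q̇ = J⁺·V = [0.1120, -0.5700, -0.2940, -0.0580]

0.1120 -0.5700 -0.2940 -0.0580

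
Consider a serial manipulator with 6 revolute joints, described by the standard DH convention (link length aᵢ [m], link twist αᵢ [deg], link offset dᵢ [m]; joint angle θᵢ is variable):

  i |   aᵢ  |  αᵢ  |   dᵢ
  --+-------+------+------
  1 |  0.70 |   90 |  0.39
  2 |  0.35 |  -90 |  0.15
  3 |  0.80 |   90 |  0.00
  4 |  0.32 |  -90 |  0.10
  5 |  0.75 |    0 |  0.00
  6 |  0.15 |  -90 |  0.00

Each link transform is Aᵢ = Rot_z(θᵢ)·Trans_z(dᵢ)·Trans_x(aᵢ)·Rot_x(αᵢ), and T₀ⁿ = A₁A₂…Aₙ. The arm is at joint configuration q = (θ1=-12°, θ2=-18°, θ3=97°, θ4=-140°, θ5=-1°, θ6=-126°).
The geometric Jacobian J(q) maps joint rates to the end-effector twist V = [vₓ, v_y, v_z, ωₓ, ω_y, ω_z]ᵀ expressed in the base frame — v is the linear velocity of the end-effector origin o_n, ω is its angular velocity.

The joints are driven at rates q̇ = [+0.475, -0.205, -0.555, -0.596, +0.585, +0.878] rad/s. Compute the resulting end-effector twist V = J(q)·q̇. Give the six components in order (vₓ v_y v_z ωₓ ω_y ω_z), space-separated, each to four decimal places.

o_n = [1.0143, -0.2896, -0.3866]
J₁: ẑ×o_n = [0.2896, 1.0143, -0.0000], ω = ẑ
J2: z=[-0.2079, -0.9781, 0.0000] o=[0.6847, -0.1455, 0.3900] → [0.7596, -0.1615, 0.3524, -0.2079, -0.9781, 0.0000]
J3: z=[0.3023, -0.0642, 0.9511] o=[0.9791, -0.3615, 0.2818] → [-0.0254, 0.2355, 0.0240, 0.3023, -0.0642, 0.9511]
J4: z=[0.9487, -0.0771, -0.3067] o=[1.0535, 0.4345, 0.3120] → [-0.1683, 0.6747, -0.6900, 0.9487, -0.0771, -0.3067]
J5: z=[-0.1718, 0.6888, -0.7043] o=[1.0634, 0.1961, 0.0764] → [-0.6610, -0.0450, 0.1172, -0.1718, 0.6888, -0.7043]
J6: z=[-0.1718, 0.6888, -0.7043] o=[0.8767, -0.3455, -0.4076] → [0.0538, -0.0933, -0.1044, -0.1718, 0.6888, -0.7043]
V = J·q̇ = [-0.2432, -0.1262, 0.3026, -0.9419, 1.2898, -0.9005]

-0.2432 -0.1262 0.3026 -0.9419 1.2898 -0.9005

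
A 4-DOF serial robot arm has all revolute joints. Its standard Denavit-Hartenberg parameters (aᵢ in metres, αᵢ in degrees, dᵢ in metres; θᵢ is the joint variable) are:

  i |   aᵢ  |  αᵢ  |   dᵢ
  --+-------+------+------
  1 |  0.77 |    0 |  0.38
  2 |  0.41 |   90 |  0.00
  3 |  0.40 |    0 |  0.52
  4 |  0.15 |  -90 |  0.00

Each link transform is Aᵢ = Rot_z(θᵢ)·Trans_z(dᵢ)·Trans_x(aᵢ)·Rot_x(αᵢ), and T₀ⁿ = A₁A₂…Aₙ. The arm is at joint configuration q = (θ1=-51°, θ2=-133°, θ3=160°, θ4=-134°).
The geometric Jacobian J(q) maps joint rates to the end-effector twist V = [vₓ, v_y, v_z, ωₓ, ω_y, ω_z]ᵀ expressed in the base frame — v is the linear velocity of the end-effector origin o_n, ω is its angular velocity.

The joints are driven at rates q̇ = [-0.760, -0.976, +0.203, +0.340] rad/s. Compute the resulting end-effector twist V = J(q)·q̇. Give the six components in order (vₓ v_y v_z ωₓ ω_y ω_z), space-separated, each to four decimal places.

0.5295 -0.1431 -0.0031 0.0379 0.5417 -1.7360

o_n = [0.3523, -0.0679, 0.5826]
J₁: ẑ×o_n = [0.0679, 0.3523, -0.0000], ω = ẑ
J2: z=[0.0000, 0.0000, 1.0000] o=[0.4846, -0.5984, 0.3800] → [-0.5305, -0.1323, 0.0000, 0.0000, 0.0000, 1.0000]
J3: z=[0.0698, 0.9976, 0.0000] o=[0.0756, -0.5698, 0.3800] → [0.2021, -0.0141, -0.2411, 0.0698, 0.9976, 0.0000]
J4: z=[0.0698, 0.9976, 0.0000] o=[0.4868, -0.0773, 0.5168] → [0.0656, -0.0046, 0.1348, 0.0698, 0.9976, 0.0000]
V = J·q̇ = [0.5295, -0.1431, -0.0031, 0.0379, 0.5417, -1.7360]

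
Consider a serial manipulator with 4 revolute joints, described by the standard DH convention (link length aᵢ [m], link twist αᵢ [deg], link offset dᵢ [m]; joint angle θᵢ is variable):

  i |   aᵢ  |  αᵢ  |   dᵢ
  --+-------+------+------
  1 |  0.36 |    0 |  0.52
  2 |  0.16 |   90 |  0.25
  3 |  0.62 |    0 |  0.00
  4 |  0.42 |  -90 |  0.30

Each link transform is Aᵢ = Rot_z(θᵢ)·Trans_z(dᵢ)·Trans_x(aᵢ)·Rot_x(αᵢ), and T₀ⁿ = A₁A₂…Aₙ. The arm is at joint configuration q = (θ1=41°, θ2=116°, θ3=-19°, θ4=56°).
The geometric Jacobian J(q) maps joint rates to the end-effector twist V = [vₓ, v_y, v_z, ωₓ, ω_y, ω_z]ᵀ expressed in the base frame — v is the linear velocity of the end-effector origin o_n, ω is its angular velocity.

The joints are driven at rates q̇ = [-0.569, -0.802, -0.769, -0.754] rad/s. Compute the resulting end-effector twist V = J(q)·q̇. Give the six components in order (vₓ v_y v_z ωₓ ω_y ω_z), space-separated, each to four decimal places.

o_n = [-0.6067, 0.9350, 0.8209]
J₁: ẑ×o_n = [-0.9350, -0.6067, 0.0000], ω = ẑ
J2: z=[0.0000, 0.0000, 1.0000] o=[0.2717, 0.2362, 0.5200] → [-0.6988, -0.8784, 0.0000, 0.0000, 0.0000, 1.0000]
J3: z=[0.3907, 0.9205, 0.0000] o=[0.1244, 0.2987, 0.7700] → [0.0469, -0.0199, 0.9216, 0.3907, 0.9205, 0.0000]
J4: z=[0.3907, 0.9205, 0.0000] o=[-0.4152, 0.5278, 0.5681] → [0.2327, -0.0988, 0.3354, 0.3907, 0.9205, 0.0000]
V = J·q̇ = [0.8810, 1.1395, -0.9617, -0.5951, -1.4019, -1.3710]

0.8810 1.1395 -0.9617 -0.5951 -1.4019 -1.3710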